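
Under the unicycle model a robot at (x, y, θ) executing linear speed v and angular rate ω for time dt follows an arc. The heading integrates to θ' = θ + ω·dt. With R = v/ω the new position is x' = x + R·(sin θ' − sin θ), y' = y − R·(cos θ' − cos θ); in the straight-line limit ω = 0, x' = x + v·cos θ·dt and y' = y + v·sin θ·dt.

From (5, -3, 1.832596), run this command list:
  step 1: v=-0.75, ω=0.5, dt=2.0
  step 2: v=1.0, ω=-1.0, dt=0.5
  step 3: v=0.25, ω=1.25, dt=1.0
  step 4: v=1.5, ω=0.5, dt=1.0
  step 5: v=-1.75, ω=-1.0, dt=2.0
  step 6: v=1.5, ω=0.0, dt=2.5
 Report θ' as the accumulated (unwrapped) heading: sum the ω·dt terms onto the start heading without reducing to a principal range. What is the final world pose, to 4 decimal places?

(5.3027, -1.5857, 2.0826)

step 1: θ'=2.8326 (R=-1.5000) → pose (5.9927, -4.0407, 2.8326)
step 2: θ'=2.3326 (R=-1.0000) → pose (5.5732, -3.7783, 2.3326)
step 3: θ'=3.5826 (R=0.2000) → pose (5.3432, -3.7355, 3.5826)
step 4: θ'=4.0826 (R=3.0000) → pose (4.1992, -4.6815, 4.0826)
step 5: θ'=2.0826 (R=1.7500) → pose (7.1393, -4.8552, 2.0826)
step 6: θ'=2.0826 (straight) → pose (5.3027, -1.5857, 2.0826)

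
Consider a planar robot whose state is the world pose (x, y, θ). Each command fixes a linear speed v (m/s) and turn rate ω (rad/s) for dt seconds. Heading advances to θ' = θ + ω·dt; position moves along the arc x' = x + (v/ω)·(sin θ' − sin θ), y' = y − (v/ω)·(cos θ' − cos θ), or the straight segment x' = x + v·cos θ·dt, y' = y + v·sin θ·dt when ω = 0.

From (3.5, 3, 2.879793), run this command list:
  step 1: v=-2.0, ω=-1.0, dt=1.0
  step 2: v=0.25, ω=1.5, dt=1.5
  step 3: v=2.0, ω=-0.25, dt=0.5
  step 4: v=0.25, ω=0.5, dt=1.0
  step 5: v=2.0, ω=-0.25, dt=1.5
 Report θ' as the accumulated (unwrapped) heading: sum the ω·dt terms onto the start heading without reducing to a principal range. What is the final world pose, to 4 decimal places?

step 1: θ'=1.8798 (R=2.0000) → pose (4.8876, 1.6764, 1.8798)
step 2: θ'=4.1298 (R=0.1667) → pose (4.5897, 1.7174, 4.1298)
step 3: θ'=4.0048 (R=-8.0000) → pose (3.9888, 0.9188, 4.0048)
step 4: θ'=4.5048 (R=0.5000) → pose (3.8795, 0.6969, 4.5048)
step 5: θ'=4.1298 (R=-8.0000) → pose (2.7316, -2.0558, 4.1298)

(2.7316, -2.0558, 4.1298)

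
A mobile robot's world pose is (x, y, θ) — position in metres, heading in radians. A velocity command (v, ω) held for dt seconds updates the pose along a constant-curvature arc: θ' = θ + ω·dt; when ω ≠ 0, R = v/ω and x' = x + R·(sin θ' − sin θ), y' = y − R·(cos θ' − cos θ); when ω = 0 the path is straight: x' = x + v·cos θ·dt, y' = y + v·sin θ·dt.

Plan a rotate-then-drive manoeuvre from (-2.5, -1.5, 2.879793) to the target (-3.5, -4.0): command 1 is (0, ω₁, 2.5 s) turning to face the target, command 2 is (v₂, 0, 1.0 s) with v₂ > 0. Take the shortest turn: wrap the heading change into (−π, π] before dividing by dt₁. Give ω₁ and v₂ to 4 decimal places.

heading to target = atan2(-4−-1.5, -3.5−-2.5) = -1.9513
Δθ = wrap(-1.9513 − 2.8798) = 1.4521; ω₁ = Δθ/dt₁ = 0.5808
distance = √((-3.5−-2.5)² + (-4−-1.5)²) = 2.6926; v₂ = distance/dt₂ = 2.6926

ω₁ = 0.5808, v₂ = 2.6926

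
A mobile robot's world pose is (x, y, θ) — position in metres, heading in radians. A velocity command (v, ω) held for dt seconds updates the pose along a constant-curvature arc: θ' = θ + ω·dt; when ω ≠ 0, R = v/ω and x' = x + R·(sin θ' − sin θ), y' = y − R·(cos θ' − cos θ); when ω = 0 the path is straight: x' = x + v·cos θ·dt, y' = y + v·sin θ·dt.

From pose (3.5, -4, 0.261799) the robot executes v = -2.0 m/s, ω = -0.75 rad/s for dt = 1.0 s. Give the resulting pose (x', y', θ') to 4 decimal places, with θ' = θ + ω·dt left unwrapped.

(1.5590, -3.7793, -0.4882)

θ' = 0.2618 + -0.75·1.0 = -0.4882
R = v/ω = -2.0/-0.75 = 2.6667
x' = 3.5 + 2.6667·(sin -0.4882 − sin 0.2618) = 1.5590
y' = -4 − 2.6667·(cos -0.4882 − cos 0.2618) = -3.7793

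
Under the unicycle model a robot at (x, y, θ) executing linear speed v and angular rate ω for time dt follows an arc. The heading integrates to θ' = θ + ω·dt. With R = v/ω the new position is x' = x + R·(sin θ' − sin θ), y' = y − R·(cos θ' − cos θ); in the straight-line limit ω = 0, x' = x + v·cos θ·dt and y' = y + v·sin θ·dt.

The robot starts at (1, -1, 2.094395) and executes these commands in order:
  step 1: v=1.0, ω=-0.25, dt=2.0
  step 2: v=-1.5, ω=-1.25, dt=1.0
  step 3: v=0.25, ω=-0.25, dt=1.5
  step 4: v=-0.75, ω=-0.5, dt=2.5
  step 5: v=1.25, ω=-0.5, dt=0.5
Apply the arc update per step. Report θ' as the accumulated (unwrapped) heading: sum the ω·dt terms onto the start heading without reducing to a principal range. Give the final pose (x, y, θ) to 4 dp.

(-1.2499, 0.2612, -1.5306)

step 1: θ'=1.5944 (R=-4.0000) → pose (0.4652, 0.9056, 1.5944)
step 2: θ'=0.3444 (R=1.2000) → pose (-0.3293, -0.2522, 0.3444)
step 3: θ'=-0.0306 (R=-1.0000) → pose (0.0389, -0.1940, -0.0306)
step 4: θ'=-1.2806 (R=1.5000) → pose (-1.3525, 0.8761, -1.2806)
step 5: θ'=-1.5306 (R=-2.5000) → pose (-1.2499, 0.2612, -1.5306)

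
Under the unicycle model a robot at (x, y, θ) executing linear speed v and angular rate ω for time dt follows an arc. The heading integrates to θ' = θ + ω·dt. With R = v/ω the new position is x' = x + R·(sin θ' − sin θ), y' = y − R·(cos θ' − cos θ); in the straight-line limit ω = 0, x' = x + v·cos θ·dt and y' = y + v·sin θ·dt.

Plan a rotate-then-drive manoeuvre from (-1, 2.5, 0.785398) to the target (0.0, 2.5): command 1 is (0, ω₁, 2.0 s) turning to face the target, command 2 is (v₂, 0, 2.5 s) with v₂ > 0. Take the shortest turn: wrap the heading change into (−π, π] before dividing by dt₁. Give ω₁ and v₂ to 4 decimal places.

heading to target = atan2(2.5−2.5, 0−-1) = 0.0000
Δθ = wrap(0.0000 − 0.7854) = -0.7854; ω₁ = Δθ/dt₁ = -0.3927
distance = √((0−-1)² + (2.5−2.5)²) = 1.0000; v₂ = distance/dt₂ = 0.4000

ω₁ = -0.3927, v₂ = 0.4000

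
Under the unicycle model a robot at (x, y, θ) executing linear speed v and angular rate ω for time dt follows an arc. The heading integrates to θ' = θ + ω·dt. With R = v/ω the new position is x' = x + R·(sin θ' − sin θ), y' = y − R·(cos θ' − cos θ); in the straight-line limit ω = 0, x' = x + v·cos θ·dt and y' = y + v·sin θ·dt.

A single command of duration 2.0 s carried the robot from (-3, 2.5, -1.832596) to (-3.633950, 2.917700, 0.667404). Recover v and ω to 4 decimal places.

Δθ = 0.667404 − -1.832596 = 2.500000
ω = Δθ/dt = 2.500000/2.0 = 1.2500
R = Δx/(sin θ' − sin θ) = -0.4000
v = R·ω = -0.4000·1.2500 = -0.5000

v = -0.5000, ω = 1.2500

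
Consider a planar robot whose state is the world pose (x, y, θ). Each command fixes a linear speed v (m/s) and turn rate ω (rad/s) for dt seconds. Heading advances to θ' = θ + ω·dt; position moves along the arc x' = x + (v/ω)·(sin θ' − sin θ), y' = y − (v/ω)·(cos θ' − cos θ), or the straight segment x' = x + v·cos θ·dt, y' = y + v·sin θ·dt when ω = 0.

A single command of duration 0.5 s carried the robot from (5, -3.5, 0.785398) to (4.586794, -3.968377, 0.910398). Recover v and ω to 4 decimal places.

Δθ = 0.910398 − 0.785398 = 0.125000
ω = Δθ/dt = 0.125000/0.5 = 0.2500
R = −Δy/(cos θ' − cos θ) = -5.0000
v = R·ω = -5.0000·0.2500 = -1.2500

v = -1.2500, ω = 0.2500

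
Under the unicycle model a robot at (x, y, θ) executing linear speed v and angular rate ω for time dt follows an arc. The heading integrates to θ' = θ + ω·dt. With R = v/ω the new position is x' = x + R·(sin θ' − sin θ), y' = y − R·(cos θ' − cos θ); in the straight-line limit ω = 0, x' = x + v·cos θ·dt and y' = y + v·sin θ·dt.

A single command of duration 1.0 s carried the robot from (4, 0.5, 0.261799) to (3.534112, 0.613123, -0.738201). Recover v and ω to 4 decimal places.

v = -0.5000, ω = -1.0000

Δθ = -0.738201 − 0.261799 = -1.000000
ω = Δθ/dt = -1.000000/1.0 = -1.0000
R = Δx/(sin θ' − sin θ) = 0.5000
v = R·ω = 0.5000·-1.0000 = -0.5000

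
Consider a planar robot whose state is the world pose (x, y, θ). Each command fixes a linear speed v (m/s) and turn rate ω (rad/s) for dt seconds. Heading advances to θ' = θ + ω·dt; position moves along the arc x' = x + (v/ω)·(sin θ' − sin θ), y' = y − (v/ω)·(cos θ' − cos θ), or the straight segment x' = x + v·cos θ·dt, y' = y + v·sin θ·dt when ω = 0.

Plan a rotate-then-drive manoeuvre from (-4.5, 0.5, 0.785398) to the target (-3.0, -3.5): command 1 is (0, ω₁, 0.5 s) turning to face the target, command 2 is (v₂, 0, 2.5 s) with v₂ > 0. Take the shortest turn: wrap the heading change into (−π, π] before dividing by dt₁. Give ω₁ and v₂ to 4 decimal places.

ω₁ = -3.9948, v₂ = 1.7088

heading to target = atan2(-3.5−0.5, -3−-4.5) = -1.2120
Δθ = wrap(-1.2120 − 0.7854) = -1.9974; ω₁ = Δθ/dt₁ = -3.9948
distance = √((-3−-4.5)² + (-3.5−0.5)²) = 4.2720; v₂ = distance/dt₂ = 1.7088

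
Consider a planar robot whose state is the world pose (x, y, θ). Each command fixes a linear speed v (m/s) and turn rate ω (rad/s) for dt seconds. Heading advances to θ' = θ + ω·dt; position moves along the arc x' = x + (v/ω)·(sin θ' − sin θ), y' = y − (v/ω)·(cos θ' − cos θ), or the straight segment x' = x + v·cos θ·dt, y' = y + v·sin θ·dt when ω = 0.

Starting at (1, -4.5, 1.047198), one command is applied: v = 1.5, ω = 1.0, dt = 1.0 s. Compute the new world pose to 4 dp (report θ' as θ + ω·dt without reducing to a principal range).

(1.0339, -3.0621, 2.0472)

θ' = 1.0472 + 1.0·1.0 = 2.0472
R = v/ω = 1.5/1.0 = 1.5000
x' = 1 + 1.5000·(sin 2.0472 − sin 1.0472) = 1.0339
y' = -4.5 − 1.5000·(cos 2.0472 − cos 1.0472) = -3.0621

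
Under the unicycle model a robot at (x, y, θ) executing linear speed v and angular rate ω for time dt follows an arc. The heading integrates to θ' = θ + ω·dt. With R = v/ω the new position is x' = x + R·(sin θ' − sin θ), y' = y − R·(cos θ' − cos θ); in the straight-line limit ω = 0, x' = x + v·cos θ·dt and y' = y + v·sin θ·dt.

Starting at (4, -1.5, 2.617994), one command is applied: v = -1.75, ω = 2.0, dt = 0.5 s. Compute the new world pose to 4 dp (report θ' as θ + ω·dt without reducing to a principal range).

(4.8388, -1.5198, 3.6180)

θ' = 2.6180 + 2.0·0.5 = 3.6180
R = v/ω = -1.75/2.0 = -0.8750
x' = 4 + -0.8750·(sin 3.6180 − sin 2.6180) = 4.8388
y' = -1.5 − -0.8750·(cos 3.6180 − cos 2.6180) = -1.5198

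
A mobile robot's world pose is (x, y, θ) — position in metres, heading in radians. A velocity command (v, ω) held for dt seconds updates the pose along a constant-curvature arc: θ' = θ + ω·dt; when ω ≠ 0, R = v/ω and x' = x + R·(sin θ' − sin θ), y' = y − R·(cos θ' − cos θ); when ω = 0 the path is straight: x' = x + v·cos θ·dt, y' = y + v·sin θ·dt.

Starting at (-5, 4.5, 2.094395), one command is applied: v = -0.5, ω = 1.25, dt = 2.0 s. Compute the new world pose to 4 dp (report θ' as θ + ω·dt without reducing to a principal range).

θ' = 2.0944 + 1.25·2.0 = 4.5944
R = v/ω = -0.5/1.25 = -0.4000
x' = -5 + -0.4000·(sin 4.5944 − sin 2.0944) = -4.2564
y' = 4.5 − -0.4000·(cos 4.5944 − cos 2.0944) = 4.6529

(-4.2564, 4.6529, 4.5944)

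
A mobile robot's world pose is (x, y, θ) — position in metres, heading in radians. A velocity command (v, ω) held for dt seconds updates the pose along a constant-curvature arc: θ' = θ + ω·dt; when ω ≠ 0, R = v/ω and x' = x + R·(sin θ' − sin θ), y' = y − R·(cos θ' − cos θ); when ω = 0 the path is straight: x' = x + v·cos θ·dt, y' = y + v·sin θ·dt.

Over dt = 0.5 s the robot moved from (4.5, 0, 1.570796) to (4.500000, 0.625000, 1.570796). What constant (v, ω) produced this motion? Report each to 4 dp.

v = 1.2500, ω = 0.0000

Δθ = 1.570796 − 1.570796 = 0.000000
ω = Δθ/dt = 0.000000/0.5 = 0.0000
ω = 0 → v = (Δx·cos θ + Δy·sin θ)/dt = 1.2500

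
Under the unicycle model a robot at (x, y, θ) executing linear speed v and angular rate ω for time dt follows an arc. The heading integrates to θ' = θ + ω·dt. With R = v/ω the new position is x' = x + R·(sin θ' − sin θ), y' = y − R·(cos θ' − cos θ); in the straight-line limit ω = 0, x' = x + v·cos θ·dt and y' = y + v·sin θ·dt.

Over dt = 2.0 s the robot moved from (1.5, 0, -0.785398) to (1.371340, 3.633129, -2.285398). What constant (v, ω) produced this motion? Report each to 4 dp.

v = -2.0000, ω = -0.7500

Δθ = -2.285398 − -0.785398 = -1.500000
ω = Δθ/dt = -1.500000/2.0 = -0.7500
R = −Δy/(cos θ' − cos θ) = 2.6667
v = R·ω = 2.6667·-0.7500 = -2.0000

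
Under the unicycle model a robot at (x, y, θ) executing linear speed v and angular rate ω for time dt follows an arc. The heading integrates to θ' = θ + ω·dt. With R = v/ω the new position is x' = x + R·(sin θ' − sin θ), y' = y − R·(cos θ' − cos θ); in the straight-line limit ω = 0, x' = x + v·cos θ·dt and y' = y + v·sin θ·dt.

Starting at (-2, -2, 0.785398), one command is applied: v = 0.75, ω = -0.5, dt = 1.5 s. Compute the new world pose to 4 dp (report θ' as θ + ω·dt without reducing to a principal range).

θ' = 0.7854 + -0.5·1.5 = 0.0354
R = v/ω = 0.75/-0.5 = -1.5000
x' = -2 + -1.5000·(sin 0.0354 − sin 0.7854) = -0.9924
y' = -2 − -1.5000·(cos 0.0354 − cos 0.7854) = -1.5616

(-0.9924, -1.5616, 0.0354)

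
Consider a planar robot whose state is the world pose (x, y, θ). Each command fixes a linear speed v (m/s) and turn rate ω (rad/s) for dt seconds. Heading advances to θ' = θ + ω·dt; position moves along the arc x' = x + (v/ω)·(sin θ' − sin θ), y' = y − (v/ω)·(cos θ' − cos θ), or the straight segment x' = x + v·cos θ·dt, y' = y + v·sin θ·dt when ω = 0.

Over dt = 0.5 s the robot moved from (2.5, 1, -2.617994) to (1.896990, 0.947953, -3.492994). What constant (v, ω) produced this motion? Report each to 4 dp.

v = 1.2500, ω = -1.7500

Δθ = -3.492994 − -2.617994 = -0.875000
ω = Δθ/dt = -0.875000/0.5 = -1.7500
R = Δx/(sin θ' − sin θ) = -0.7143
v = R·ω = -0.7143·-1.7500 = 1.2500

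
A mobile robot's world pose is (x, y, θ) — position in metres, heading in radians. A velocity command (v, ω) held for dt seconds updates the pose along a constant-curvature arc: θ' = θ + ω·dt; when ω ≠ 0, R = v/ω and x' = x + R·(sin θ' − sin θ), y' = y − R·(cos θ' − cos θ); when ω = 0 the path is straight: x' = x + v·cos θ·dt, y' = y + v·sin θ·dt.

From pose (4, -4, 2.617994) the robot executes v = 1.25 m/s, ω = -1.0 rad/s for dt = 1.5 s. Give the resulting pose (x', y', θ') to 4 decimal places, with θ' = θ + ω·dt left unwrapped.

θ' = 2.6180 + -1.0·1.5 = 1.1180
R = v/ω = 1.25/-1.0 = -1.2500
x' = 4 + -1.2500·(sin 1.1180 − sin 2.6180) = 3.5010
y' = -4 − -1.2500·(cos 1.1180 − cos 2.6180) = -2.3706

(3.5010, -2.3706, 1.1180)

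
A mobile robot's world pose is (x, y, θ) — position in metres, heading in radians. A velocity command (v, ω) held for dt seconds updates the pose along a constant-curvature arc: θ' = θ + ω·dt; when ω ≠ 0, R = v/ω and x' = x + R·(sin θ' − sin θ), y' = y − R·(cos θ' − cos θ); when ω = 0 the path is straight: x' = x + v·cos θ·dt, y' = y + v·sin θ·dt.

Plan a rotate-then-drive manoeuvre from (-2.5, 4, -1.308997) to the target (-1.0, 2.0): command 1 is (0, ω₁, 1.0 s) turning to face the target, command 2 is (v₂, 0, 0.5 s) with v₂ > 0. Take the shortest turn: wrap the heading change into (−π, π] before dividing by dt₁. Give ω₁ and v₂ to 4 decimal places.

heading to target = atan2(2−4, -1−-2.5) = -0.9273
Δθ = wrap(-0.9273 − -1.3090) = 0.3817; ω₁ = Δθ/dt₁ = 0.3817
distance = √((-1−-2.5)² + (2−4)²) = 2.5000; v₂ = distance/dt₂ = 5.0000

ω₁ = 0.3817, v₂ = 5.0000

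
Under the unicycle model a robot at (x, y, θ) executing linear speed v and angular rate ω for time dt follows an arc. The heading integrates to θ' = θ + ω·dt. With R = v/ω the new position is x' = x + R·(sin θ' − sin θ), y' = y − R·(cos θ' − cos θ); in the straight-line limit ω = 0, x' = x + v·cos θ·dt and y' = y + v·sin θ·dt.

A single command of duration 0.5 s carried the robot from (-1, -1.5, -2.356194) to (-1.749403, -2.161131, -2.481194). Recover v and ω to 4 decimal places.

v = 2.0000, ω = -0.2500

Δθ = -2.481194 − -2.356194 = -0.125000
ω = Δθ/dt = -0.125000/0.5 = -0.2500
R = Δx/(sin θ' − sin θ) = -8.0000
v = R·ω = -8.0000·-0.2500 = 2.0000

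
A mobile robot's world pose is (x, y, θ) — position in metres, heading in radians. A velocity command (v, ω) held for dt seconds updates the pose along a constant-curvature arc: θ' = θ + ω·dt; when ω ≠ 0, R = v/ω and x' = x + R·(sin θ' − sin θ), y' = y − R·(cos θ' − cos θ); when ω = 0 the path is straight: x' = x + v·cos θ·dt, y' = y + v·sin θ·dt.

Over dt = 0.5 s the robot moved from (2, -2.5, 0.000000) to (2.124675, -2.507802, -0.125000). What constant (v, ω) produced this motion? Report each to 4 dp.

v = 0.2500, ω = -0.2500

Δθ = -0.125000 − 0.000000 = -0.125000
ω = Δθ/dt = -0.125000/0.5 = -0.2500
R = Δx/(sin θ' − sin θ) = -1.0000
v = R·ω = -1.0000·-0.2500 = 0.2500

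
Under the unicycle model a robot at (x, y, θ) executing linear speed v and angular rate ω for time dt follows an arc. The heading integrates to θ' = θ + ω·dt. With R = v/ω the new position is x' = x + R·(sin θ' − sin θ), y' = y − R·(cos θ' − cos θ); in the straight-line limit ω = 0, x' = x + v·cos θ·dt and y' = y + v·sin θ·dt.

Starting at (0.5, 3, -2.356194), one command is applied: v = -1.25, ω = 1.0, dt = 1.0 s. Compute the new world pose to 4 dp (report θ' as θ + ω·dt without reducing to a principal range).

θ' = -2.3562 + 1.0·1.0 = -1.3562
R = v/ω = -1.25/1.0 = -1.2500
x' = 0.5 + -1.2500·(sin -1.3562 − sin -2.3562) = 0.8374
y' = 3 − -1.2500·(cos -1.3562 − cos -2.3562) = 4.1501

(0.8374, 4.1501, -1.3562)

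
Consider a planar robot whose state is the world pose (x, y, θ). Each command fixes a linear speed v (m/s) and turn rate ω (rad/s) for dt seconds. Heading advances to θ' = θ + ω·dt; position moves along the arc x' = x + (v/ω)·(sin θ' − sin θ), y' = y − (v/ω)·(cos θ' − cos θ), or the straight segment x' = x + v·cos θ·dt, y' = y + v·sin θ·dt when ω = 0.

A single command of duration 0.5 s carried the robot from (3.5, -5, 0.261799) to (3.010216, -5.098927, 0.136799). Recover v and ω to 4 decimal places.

Δθ = 0.136799 − 0.261799 = -0.125000
ω = Δθ/dt = -0.125000/0.5 = -0.2500
R = Δx/(sin θ' − sin θ) = 4.0000
v = R·ω = 4.0000·-0.2500 = -1.0000

v = -1.0000, ω = -0.2500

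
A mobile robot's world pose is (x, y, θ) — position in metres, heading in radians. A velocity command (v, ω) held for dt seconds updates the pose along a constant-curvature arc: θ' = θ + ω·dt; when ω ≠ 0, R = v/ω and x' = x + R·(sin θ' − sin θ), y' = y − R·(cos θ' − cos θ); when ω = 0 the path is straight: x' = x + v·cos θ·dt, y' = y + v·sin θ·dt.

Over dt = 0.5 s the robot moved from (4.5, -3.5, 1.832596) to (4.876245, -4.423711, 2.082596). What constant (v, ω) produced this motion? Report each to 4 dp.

v = -2.0000, ω = 0.5000

Δθ = 2.082596 − 1.832596 = 0.250000
ω = Δθ/dt = 0.250000/0.5 = 0.5000
R = −Δy/(cos θ' − cos θ) = -4.0000
v = R·ω = -4.0000·0.5000 = -2.0000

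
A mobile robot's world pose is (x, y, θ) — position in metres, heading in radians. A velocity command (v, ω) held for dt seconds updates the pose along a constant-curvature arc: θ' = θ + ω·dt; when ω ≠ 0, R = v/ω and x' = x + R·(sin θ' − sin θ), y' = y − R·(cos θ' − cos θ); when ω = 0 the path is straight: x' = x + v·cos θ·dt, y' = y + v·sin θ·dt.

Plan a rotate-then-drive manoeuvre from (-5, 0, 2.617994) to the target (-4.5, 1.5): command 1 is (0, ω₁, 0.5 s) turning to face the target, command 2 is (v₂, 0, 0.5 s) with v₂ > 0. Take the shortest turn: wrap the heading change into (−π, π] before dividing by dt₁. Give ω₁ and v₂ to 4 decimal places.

heading to target = atan2(1.5−0, -4.5−-5) = 1.2490
Δθ = wrap(1.2490 − 2.6180) = -1.3689; ω₁ = Δθ/dt₁ = -2.7379
distance = √((-4.5−-5)² + (1.5−0)²) = 1.5811; v₂ = distance/dt₂ = 3.1623

ω₁ = -2.7379, v₂ = 3.1623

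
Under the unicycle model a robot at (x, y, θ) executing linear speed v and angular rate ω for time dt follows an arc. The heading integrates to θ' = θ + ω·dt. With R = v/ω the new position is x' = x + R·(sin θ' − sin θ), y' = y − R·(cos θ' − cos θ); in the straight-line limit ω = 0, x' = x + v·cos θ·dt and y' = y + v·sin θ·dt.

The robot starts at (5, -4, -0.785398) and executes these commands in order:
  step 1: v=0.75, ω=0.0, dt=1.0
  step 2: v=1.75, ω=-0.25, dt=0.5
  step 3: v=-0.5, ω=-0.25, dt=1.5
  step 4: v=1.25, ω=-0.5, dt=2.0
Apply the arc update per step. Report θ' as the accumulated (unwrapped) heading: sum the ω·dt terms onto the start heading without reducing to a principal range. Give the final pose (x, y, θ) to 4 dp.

(5.2587, -6.8644, -2.2854)

step 1: θ'=-0.7854 (straight) → pose (5.5303, -4.5303, -0.7854)
step 2: θ'=-0.9104 (R=-7.0000) → pose (6.1088, -5.1861, -0.9104)
step 3: θ'=-1.2854 (R=2.0000) → pose (5.7692, -4.5223, -1.2854)
step 4: θ'=-2.2854 (R=-2.5000) → pose (5.2587, -6.8644, -2.2854)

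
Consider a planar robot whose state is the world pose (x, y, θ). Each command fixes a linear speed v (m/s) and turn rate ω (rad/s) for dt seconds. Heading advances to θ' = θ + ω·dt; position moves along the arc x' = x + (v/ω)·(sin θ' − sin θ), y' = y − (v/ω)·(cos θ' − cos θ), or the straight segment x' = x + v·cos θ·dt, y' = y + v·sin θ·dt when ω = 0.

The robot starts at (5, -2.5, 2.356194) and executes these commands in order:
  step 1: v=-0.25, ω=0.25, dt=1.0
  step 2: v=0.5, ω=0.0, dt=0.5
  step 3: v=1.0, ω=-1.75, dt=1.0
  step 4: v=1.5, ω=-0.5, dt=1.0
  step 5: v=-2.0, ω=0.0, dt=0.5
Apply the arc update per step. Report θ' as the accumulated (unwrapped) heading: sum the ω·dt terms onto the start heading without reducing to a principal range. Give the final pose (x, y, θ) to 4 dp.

(5.1245, -1.1624, 0.3562)

step 1: θ'=2.6062 (R=-1.0000) → pose (5.1969, -2.6530, 2.6062)
step 2: θ'=2.6062 (straight) → pose (4.9819, -2.5254, 2.6062)
step 3: θ'=0.8562 (R=-0.5714) → pose (4.8418, -1.6595, 0.8562)
step 4: θ'=0.3562 (R=-3.0000) → pose (6.0617, -0.8137, 0.3562)
step 5: θ'=0.3562 (straight) → pose (5.1245, -1.1624, 0.3562)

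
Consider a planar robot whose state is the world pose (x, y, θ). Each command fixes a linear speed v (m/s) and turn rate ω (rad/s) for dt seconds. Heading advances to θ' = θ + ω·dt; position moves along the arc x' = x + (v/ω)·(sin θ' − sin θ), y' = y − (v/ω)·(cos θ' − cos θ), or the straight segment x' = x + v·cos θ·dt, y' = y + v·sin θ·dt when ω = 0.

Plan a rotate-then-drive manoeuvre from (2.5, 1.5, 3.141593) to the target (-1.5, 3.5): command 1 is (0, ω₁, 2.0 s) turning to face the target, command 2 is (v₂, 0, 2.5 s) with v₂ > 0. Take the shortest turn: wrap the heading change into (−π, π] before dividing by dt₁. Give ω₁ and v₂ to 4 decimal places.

heading to target = atan2(3.5−1.5, -1.5−2.5) = 2.6779
Δθ = wrap(2.6779 − 3.1416) = -0.4636; ω₁ = Δθ/dt₁ = -0.2318
distance = √((-1.5−2.5)² + (3.5−1.5)²) = 4.4721; v₂ = distance/dt₂ = 1.7889

ω₁ = -0.2318, v₂ = 1.7889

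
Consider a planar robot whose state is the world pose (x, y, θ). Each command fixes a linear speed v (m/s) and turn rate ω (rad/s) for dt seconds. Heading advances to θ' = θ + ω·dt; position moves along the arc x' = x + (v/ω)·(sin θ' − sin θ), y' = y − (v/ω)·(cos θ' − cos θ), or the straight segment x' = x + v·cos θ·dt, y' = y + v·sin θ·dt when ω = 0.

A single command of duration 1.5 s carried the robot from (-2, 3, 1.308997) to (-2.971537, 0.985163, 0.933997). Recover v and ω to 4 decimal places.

v = -1.5000, ω = -0.2500

Δθ = 0.933997 − 1.308997 = -0.375000
ω = Δθ/dt = -0.375000/1.5 = -0.2500
R = −Δy/(cos θ' − cos θ) = 6.0000
v = R·ω = 6.0000·-0.2500 = -1.5000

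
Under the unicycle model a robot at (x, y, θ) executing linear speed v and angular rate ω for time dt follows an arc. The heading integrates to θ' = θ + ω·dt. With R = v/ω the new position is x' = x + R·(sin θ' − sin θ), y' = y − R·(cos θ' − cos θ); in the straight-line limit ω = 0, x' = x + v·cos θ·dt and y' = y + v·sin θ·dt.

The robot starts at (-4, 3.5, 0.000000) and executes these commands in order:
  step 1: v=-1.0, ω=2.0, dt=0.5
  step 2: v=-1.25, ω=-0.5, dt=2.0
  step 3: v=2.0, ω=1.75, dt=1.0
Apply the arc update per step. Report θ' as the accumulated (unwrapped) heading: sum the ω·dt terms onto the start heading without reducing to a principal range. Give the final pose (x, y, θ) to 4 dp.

(-5.3999, 3.4675, 1.7500)

step 1: θ'=1.0000 (R=-0.5000) → pose (-4.4207, 3.2702, 1.0000)
step 2: θ'=0.0000 (R=2.5000) → pose (-6.5244, 2.1209, 0.0000)
step 3: θ'=1.7500 (R=1.1429) → pose (-5.3999, 3.4675, 1.7500)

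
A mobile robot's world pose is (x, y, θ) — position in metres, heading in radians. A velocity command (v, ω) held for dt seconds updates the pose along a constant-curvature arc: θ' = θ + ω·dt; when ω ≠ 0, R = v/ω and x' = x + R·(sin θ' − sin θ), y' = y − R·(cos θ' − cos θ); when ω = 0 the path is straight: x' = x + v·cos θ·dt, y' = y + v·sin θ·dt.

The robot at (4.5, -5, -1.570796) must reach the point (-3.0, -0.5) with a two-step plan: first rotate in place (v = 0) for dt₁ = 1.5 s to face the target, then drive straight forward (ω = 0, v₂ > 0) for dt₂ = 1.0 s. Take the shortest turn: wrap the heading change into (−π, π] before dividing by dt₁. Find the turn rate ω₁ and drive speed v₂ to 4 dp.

heading to target = atan2(-0.5−-5, -3−4.5) = 2.6012
Δθ = wrap(2.6012 − -1.5708) = -2.1112; ω₁ = Δθ/dt₁ = -1.4075
distance = √((-3−4.5)² + (-0.5−-5)²) = 8.7464; v₂ = distance/dt₂ = 8.7464

ω₁ = -1.4075, v₂ = 8.7464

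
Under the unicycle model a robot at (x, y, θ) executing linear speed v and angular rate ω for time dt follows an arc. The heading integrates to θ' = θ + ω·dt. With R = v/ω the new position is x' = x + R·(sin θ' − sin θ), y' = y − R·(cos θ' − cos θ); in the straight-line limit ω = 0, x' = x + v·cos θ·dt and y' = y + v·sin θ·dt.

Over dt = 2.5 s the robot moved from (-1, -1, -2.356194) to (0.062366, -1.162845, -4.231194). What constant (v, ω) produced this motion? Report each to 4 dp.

v = -0.5000, ω = -0.7500

Δθ = -4.231194 − -2.356194 = -1.875000
ω = Δθ/dt = -1.875000/2.5 = -0.7500
R = Δx/(sin θ' − sin θ) = 0.6667
v = R·ω = 0.6667·-0.7500 = -0.5000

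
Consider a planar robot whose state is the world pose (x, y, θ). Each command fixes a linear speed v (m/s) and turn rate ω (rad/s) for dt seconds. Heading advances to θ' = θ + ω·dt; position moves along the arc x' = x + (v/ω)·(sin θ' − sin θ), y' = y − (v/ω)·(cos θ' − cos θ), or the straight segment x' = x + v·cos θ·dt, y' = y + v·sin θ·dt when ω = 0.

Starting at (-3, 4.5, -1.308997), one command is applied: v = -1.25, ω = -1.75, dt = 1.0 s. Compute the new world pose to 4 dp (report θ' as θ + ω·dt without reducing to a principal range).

θ' = -1.3090 + -1.75·1.0 = -3.0590
R = v/ω = -1.25/-1.75 = 0.7143
x' = -3 + 0.7143·(sin -3.0590 − sin -1.3090) = -2.3690
y' = 4.5 − 0.7143·(cos -3.0590 − cos -1.3090) = 5.3967

(-2.3690, 5.3967, -3.0590)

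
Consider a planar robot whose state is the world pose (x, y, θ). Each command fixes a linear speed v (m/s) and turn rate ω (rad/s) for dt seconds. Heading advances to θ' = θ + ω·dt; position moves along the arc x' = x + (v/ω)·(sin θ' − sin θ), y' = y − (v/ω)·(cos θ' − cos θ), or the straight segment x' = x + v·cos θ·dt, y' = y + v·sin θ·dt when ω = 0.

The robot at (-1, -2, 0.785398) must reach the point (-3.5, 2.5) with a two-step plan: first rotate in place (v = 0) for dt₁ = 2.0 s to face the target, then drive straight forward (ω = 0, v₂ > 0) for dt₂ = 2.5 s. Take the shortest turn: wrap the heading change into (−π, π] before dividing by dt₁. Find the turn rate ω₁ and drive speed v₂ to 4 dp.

ω₁ = 0.6462, v₂ = 2.0591

heading to target = atan2(2.5−-2, -3.5−-1) = 2.0779
Δθ = wrap(2.0779 − 0.7854) = 1.2925; ω₁ = Δθ/dt₁ = 0.6462
distance = √((-3.5−-1)² + (2.5−-2)²) = 5.1478; v₂ = distance/dt₂ = 2.0591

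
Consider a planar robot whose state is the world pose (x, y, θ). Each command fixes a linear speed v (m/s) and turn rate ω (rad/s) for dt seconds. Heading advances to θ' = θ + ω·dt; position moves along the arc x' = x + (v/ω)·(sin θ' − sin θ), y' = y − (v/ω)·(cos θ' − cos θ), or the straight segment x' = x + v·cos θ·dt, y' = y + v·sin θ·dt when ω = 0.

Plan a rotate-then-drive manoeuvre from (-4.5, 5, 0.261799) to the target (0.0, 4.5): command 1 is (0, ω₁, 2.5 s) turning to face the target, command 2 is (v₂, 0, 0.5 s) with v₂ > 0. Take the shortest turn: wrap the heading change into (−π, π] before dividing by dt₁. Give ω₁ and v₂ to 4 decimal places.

heading to target = atan2(4.5−5, 0−-4.5) = -0.1107
Δθ = wrap(-0.1107 − 0.2618) = -0.3725; ω₁ = Δθ/dt₁ = -0.1490
distance = √((0−-4.5)² + (4.5−5)²) = 4.5277; v₂ = distance/dt₂ = 9.0554

ω₁ = -0.1490, v₂ = 9.0554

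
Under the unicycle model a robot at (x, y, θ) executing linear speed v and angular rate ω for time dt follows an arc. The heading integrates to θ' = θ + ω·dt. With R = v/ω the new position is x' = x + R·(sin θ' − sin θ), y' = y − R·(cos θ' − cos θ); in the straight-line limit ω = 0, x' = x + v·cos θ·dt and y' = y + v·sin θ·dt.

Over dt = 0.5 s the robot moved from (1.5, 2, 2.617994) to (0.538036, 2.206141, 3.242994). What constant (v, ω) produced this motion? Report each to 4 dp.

v = 2.0000, ω = 1.2500

Δθ = 3.242994 − 2.617994 = 0.625000
ω = Δθ/dt = 0.625000/0.5 = 1.2500
R = Δx/(sin θ' − sin θ) = 1.6000
v = R·ω = 1.6000·1.2500 = 2.0000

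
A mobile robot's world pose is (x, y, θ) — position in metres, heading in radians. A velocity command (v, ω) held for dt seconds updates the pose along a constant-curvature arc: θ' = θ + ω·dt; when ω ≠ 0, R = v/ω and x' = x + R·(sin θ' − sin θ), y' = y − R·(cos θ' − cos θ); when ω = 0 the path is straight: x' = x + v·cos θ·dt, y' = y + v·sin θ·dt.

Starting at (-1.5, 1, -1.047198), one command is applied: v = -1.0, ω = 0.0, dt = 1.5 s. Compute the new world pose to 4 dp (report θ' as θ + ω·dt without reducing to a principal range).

(-2.2500, 2.2990, -1.0472)

θ' = -1.0472 + 0.0·1.5 = -1.0472
ω = 0 → straight: x' = -1.5 + -1.0·cos(-1.0472)·1.5 = -2.2500
y' = 1 + -1.0·sin(-1.0472)·1.5 = 2.2990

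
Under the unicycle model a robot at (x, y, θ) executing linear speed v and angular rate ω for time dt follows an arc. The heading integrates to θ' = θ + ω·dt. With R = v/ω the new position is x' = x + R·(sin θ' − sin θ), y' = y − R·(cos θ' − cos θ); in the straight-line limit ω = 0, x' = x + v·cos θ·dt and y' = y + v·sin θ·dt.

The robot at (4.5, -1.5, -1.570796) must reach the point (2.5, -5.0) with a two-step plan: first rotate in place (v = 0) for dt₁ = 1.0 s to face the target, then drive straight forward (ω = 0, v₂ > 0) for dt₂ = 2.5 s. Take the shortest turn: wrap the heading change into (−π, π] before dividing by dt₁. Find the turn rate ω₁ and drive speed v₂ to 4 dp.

ω₁ = -0.5191, v₂ = 1.6125

heading to target = atan2(-5−-1.5, 2.5−4.5) = -2.0899
Δθ = wrap(-2.0899 − -1.5708) = -0.5191; ω₁ = Δθ/dt₁ = -0.5191
distance = √((2.5−4.5)² + (-5−-1.5)²) = 4.0311; v₂ = distance/dt₂ = 1.6125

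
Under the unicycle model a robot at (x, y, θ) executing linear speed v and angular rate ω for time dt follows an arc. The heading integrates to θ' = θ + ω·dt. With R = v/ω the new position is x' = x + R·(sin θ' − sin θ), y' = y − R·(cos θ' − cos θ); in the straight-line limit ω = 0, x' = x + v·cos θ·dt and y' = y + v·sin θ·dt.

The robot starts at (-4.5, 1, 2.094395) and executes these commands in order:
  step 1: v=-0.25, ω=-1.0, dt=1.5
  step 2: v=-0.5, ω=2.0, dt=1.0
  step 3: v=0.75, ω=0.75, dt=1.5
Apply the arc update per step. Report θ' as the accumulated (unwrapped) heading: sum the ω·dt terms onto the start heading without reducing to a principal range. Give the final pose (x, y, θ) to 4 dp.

step 1: θ'=0.5944 (R=0.2500) → pose (-4.5765, 0.6679, 0.5944)
step 2: θ'=2.5944 (R=-0.2500) → pose (-4.5666, 0.2473, 2.5944)
step 3: θ'=3.7194 (R=1.0000) → pose (-5.6331, 0.2309, 3.7194)

(-5.6331, 0.2309, 3.7194)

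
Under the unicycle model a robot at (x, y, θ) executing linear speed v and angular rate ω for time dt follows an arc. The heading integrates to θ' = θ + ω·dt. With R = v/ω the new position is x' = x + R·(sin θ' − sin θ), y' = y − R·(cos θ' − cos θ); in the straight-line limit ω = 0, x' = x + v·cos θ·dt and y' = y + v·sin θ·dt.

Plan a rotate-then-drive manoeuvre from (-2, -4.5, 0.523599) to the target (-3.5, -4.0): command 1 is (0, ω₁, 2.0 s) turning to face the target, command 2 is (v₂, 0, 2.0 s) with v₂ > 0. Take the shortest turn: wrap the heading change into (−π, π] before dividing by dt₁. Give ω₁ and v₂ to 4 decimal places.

heading to target = atan2(-4−-4.5, -3.5−-2) = 2.8198
Δθ = wrap(2.8198 − 0.5236) = 2.2962; ω₁ = Δθ/dt₁ = 1.1481
distance = √((-3.5−-2)² + (-4−-4.5)²) = 1.5811; v₂ = distance/dt₂ = 0.7906

ω₁ = 1.1481, v₂ = 0.7906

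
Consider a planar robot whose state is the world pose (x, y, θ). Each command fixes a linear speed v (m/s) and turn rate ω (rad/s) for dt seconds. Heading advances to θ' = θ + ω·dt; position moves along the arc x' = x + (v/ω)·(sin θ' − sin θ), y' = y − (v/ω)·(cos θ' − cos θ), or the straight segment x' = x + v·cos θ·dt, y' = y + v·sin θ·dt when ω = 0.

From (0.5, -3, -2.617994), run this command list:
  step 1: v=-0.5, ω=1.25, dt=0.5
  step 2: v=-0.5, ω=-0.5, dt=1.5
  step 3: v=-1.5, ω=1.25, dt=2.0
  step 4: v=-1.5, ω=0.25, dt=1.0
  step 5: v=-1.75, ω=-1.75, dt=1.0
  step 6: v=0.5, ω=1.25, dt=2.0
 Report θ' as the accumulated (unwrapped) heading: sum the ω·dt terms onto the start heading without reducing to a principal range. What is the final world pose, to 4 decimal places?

step 1: θ'=-1.9930 (R=-0.4000) → pose (0.6649, -2.8175, -1.9930)
step 2: θ'=-2.7430 (R=1.0000) → pose (1.1889, -2.3057, -2.7430)
step 3: θ'=-0.2430 (R=-1.2000) → pose (1.0119, -0.0350, -0.2430)
step 4: θ'=0.0070 (R=-6.0000) → pose (-0.4738, 0.1411, 0.0070)
step 5: θ'=-1.7430 (R=1.0000) → pose (-1.4660, 1.3125, -1.7430)
step 6: θ'=0.7570 (R=0.4000) → pose (-0.7972, 0.9532, 0.7570)

(-0.7972, 0.9532, 0.7570)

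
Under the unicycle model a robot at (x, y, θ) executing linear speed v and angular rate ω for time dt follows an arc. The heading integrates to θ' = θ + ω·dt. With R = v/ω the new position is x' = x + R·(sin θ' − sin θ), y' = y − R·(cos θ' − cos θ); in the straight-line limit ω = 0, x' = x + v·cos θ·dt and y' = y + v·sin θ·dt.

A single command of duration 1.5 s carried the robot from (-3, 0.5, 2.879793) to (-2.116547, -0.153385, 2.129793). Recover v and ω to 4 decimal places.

Δθ = 2.129793 − 2.879793 = -0.750000
ω = Δθ/dt = -0.750000/1.5 = -0.5000
R = Δx/(sin θ' − sin θ) = 1.5000
v = R·ω = 1.5000·-0.5000 = -0.7500

v = -0.7500, ω = -0.5000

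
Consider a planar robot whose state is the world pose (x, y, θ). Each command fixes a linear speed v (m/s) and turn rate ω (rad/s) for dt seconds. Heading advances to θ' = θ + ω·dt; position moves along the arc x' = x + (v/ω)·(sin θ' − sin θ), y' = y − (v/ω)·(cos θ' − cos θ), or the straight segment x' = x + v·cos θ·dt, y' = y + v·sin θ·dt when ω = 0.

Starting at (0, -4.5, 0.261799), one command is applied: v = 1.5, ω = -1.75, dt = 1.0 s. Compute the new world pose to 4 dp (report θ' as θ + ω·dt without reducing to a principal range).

θ' = 0.2618 + -1.75·1.0 = -1.4882
R = v/ω = 1.5/-1.75 = -0.8571
x' = 0 + -0.8571·(sin -1.4882 − sin 0.2618) = 1.0761
y' = -4.5 − -0.8571·(cos -1.4882 − cos 0.2618) = -5.2572

(1.0761, -5.2572, -1.4882)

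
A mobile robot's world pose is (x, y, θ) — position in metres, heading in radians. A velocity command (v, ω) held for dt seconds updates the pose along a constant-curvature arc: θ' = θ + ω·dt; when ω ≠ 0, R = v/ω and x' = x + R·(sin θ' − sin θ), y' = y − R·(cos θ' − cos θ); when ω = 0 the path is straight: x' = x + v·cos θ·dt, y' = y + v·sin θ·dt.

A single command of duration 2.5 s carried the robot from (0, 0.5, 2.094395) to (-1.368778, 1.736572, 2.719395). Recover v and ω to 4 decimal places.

v = 0.7500, ω = 0.2500

Δθ = 2.719395 − 2.094395 = 0.625000
ω = Δθ/dt = 0.625000/2.5 = 0.2500
R = Δx/(sin θ' − sin θ) = 3.0000
v = R·ω = 3.0000·0.2500 = 0.7500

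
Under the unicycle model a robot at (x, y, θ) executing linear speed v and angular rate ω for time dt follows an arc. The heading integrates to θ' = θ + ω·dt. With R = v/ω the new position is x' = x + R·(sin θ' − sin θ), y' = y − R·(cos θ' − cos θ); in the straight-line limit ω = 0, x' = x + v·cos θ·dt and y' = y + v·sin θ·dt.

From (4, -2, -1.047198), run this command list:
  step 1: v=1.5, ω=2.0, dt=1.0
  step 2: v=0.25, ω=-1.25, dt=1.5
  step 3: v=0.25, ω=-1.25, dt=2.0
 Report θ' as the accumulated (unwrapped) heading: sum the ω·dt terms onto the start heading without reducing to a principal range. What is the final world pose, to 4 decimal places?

(5.3684, -2.3676, -3.4222)

step 1: θ'=0.9528 (R=0.7500) → pose (5.2608, -2.0596, 0.9528)
step 2: θ'=-0.9222 (R=-0.2000) → pose (5.5832, -2.0546, -0.9222)
step 3: θ'=-3.4222 (R=-0.2000) → pose (5.3684, -2.3676, -3.4222)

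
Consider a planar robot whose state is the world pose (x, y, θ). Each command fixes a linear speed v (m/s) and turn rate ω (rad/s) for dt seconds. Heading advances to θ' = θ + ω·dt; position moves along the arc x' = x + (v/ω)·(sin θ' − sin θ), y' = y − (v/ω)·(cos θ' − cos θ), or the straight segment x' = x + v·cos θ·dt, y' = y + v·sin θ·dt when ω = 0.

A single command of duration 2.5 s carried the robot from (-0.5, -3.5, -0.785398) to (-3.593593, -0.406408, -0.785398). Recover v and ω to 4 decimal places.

v = -1.7500, ω = 0.0000

Δθ = -0.785398 − -0.785398 = 0.000000
ω = Δθ/dt = 0.000000/2.5 = 0.0000
ω = 0 → v = (Δx·cos θ + Δy·sin θ)/dt = -1.7500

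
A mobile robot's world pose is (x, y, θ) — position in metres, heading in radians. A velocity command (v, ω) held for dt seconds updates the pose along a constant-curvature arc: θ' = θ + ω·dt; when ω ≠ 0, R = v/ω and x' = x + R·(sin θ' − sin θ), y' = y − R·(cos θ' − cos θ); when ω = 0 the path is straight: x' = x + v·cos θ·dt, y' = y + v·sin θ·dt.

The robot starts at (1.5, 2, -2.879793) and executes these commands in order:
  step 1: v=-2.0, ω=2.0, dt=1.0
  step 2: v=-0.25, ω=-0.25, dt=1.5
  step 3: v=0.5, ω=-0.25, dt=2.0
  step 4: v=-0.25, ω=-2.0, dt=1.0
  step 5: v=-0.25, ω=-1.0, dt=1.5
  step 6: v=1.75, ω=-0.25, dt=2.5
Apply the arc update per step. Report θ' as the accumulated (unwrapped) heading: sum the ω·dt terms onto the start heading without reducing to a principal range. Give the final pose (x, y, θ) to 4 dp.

step 1: θ'=-0.8798 (R=-1.0000) → pose (2.0118, 3.6032, -0.8798)
step 2: θ'=-1.2548 (R=1.0000) → pose (1.8319, 3.9298, -1.2548)
step 3: θ'=-1.7548 (R=-2.0000) → pose (1.8972, 2.9423, -1.7548)
step 4: θ'=-3.7548 (R=0.1250) → pose (2.0920, 3.0217, -3.7548)
step 5: θ'=-5.2548 (R=0.2500) → pose (2.1623, 2.6882, -5.2548)
step 6: θ'=-5.8798 (R=-7.0000) → pose (5.4098, 5.5129, -5.8798)

(5.4098, 5.5129, -5.8798)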